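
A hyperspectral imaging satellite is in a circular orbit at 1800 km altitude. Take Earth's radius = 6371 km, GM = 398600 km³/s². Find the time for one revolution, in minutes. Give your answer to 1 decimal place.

122.5 min

Semi-major axis a = 6371 + 1800 = 8171 km. Period T = 2π√(a³/μ) = 2π√(8171³/398600) = 7350.6 s = 122.51 min.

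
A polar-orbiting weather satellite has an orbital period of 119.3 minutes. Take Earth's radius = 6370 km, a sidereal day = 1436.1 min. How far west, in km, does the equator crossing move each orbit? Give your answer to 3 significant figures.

T = 119.3 min = 7158.0 s.
During one orbit Earth rotates (7158.0 / 86166) × 360° = 29.91°.
At the equator that is 29.91° × (2π·6370/360) km/° = 29.91 × 111.2 = 3325 km.

3320 km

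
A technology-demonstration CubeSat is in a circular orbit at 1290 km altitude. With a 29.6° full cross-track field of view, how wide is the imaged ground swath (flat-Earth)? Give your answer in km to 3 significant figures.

Half-angle = 29.6°/2 = 14.8°.
Swath width ≈ 2h·tan(θ/2) = 2 × 1290 × tan(14.8°) = 681.7 km.

682 km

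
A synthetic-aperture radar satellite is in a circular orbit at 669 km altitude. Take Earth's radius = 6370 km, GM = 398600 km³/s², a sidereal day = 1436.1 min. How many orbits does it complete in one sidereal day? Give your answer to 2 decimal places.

Semi-major axis a = 6370 + 669 = 7039 km. Period T = 2π√(a³/μ) = 2π√(7039³/398600) = 5877.3 s = 97.95 min.
Orbits per sidereal day = 86166 / 5877.3 = 14.661.

14.66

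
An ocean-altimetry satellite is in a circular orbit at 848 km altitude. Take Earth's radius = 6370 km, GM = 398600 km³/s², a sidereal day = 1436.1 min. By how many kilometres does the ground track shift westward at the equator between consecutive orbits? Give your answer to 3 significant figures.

2830 km

Semi-major axis a = 6370 + 848 = 7218 km. Period T = 2π√(a³/μ) = 2π√(7218³/398600) = 6102.9 s = 101.72 min.
During one orbit Earth rotates (6102.9 / 86166) × 360° = 25.50°.
At the equator that is 25.50° × (2π·6370/360) km/° = 25.50 × 111.2 = 2835 km.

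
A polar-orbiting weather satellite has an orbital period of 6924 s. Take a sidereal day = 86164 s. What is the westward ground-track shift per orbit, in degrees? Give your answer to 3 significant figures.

28.9°

During one orbit Earth rotates (6924.0 / 86164) × 360° = 28.93°.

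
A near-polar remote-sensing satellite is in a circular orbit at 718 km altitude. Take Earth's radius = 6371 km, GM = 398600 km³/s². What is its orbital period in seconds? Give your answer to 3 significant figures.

Semi-major axis a = 6371 + 718 = 7089 km. Period T = 2π√(a³/μ) = 2π√(7089³/398600) = 5940.0 s = 99.00 min.

5940 seconds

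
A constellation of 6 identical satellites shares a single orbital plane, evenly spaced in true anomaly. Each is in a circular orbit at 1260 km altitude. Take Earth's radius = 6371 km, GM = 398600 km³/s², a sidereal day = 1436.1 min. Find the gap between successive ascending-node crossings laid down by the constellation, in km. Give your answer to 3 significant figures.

Semi-major axis a = 6371 + 1260 = 7631 km. Period T = 2π√(a³/μ) = 2π√(7631³/398600) = 6634.1 s = 110.57 min.
Single-satellite node shift = (6634.1/86166) × 360° = 27.72°.
With 6 satellites evenly phased, successive equator crossings are 27.72/6 = 4.620° apart.
That is 4.620 × 111.2 = 514 km at the equator.

514 km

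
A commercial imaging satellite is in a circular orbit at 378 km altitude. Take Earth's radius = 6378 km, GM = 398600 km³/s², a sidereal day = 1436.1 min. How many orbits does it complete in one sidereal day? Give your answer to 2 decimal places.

Semi-major axis a = 6378 + 378 = 6756 km. Period T = 2π√(a³/μ) = 2π√(6756³/398600) = 5526.4 s = 92.11 min.
Orbits per sidereal day = 86166 / 5526.4 = 15.592.

15.59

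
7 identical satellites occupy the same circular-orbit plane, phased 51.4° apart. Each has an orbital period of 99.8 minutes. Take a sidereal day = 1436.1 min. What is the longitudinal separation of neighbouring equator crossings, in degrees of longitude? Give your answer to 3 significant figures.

3.57°

T = 99.8 min = 5988.0 s.
Single-satellite node shift = (5988.0/86166) × 360° = 25.02°.
With 7 satellites evenly phased, successive equator crossings are 25.02/7 = 3.574° apart.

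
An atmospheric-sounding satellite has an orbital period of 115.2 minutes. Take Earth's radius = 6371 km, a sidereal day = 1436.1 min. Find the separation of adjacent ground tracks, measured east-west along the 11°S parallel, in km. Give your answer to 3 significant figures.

T = 115.2 min = 6912.0 s.
Node shift per orbit = (6912.0/86166) × 360° = 28.88°.
Equatorial spacing = 28.88 × 111.2 km/° = 3211 km.
At 11° latitude, spacing = 3211 × cos(11°) = 3152 km.

3150 km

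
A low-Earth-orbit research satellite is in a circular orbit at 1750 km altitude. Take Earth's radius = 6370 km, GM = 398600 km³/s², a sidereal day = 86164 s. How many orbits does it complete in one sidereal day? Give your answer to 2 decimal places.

11.83

Semi-major axis a = 6370 + 1750 = 8120 km. Period T = 2π√(a³/μ) = 2π√(8120³/398600) = 7281.9 s = 121.37 min.
Orbits per sidereal day = 86164 / 7281.9 = 11.833.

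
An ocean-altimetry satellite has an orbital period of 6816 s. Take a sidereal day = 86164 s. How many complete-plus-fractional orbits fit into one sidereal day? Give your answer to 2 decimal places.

Orbits per sidereal day = 86164 / 6816.0 = 12.641.

12.64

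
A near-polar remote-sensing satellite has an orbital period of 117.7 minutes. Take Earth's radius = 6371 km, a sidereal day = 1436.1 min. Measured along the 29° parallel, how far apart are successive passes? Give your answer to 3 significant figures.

2870 km

T = 117.7 min = 7062.0 s.
Node shift per orbit = (7062.0/86166) × 360° = 29.50°.
Equatorial spacing = 29.50 × 111.2 km/° = 3281 km.
At 29° latitude, spacing = 3281 × cos(29°) = 2869 km.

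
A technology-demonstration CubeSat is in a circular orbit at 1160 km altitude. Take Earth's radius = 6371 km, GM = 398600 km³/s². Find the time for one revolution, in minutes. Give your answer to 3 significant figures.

108 min

Semi-major axis a = 6371 + 1160 = 7531 km. Period T = 2π√(a³/μ) = 2π√(7531³/398600) = 6504.1 s = 108.40 min.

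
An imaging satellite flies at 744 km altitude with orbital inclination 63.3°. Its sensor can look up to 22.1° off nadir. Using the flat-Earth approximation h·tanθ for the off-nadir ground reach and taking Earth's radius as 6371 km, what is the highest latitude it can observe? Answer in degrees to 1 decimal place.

For a prograde orbit the ground track reaches latitude ±i = ±63.3°.
Sensor half-swath on the ground ≈ 744·tan(22.1°) = 302 km = 2.72° of latitude.
Maximum observable latitude ≈ 63.3 + 2.72 = 66.0°.

66.0°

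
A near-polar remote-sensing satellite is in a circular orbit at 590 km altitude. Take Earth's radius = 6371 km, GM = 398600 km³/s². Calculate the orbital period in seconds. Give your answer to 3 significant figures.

Semi-major axis a = 6371 + 590 = 6961 km. Period T = 2π√(a³/μ) = 2π√(6961³/398600) = 5779.9 s = 96.33 min.

5780 seconds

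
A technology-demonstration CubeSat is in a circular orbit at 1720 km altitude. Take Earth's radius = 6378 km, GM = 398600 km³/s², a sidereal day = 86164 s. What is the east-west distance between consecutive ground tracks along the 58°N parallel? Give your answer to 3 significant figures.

1790 km

Semi-major axis a = 6378 + 1720 = 8098 km. Period T = 2π√(a³/μ) = 2π√(8098³/398600) = 7252.3 s = 120.87 min.
Node shift per orbit = (7252.3/86164) × 360° = 30.30°.
Equatorial spacing = 30.30 × 111.3 km/° = 3373 km.
At 58° latitude, spacing = 3373 × cos(58°) = 1787 km.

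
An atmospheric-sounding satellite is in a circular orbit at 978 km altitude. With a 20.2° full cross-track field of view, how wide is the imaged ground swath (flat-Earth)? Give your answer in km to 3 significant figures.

348 km

Half-angle = 20.2°/2 = 10.1°.
Swath width ≈ 2h·tan(θ/2) = 2 × 978 × tan(10.1°) = 348.4 km.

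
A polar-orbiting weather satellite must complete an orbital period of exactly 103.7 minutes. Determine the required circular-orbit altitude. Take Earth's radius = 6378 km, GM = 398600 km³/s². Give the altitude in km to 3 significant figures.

934 km

T = 103.7 min = 6222.0 s.
From T = 2π√(a³/μ): a = (μ T²/4π²)^(1/3) = (398600 × 6222.0² / 4π²)^(1/3) = 7312 km.
Altitude h = a − R = 7312 − 6378 = 934 km.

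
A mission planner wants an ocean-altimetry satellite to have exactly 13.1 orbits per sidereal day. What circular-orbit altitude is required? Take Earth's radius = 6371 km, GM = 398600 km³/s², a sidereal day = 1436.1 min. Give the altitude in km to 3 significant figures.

Required period T = 86166 / 13.1 = 6577.6 s.
From T = 2π√(a³/μ): a = (μ T²/4π²)^(1/3) = (398600 × 6577.6² / 4π²)^(1/3) = 7588 km.
Altitude h = a − R = 7588 − 6371 = 1217 km.

1220 km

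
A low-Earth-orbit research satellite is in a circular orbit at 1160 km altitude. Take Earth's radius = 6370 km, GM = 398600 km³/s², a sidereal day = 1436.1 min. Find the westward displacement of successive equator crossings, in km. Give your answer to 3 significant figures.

Semi-major axis a = 6370 + 1160 = 7530 km. Period T = 2π√(a³/μ) = 2π√(7530³/398600) = 6502.8 s = 108.38 min.
During one orbit Earth rotates (6502.8 / 86166) × 360° = 27.17°.
At the equator that is 27.17° × (2π·6370/360) km/° = 27.17 × 111.2 = 3021 km.

3020 km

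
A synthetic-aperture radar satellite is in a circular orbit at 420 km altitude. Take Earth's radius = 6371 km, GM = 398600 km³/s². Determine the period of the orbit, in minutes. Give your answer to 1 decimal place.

Semi-major axis a = 6371 + 420 = 6791 km. Period T = 2π√(a³/μ) = 2π√(6791³/398600) = 5569.4 s = 92.82 min.

92.8 min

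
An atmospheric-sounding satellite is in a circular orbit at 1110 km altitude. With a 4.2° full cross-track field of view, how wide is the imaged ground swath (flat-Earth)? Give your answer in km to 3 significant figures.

Half-angle = 4.2°/2 = 2.1°.
Swath width ≈ 2h·tan(θ/2) = 2 × 1110 × tan(2.1°) = 81.4 km.

81.4 km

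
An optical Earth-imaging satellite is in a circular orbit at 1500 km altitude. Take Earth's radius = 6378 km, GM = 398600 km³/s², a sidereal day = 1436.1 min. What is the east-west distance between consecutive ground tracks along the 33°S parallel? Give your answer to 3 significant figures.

2710 km

Semi-major axis a = 6378 + 1500 = 7878 km. Period T = 2π√(a³/μ) = 2π√(7878³/398600) = 6958.8 s = 115.98 min.
Node shift per orbit = (6958.8/86166) × 360° = 29.07°.
Equatorial spacing = 29.07 × 111.3 km/° = 3236 km.
At 33° latitude, spacing = 3236 × cos(33°) = 2714 km.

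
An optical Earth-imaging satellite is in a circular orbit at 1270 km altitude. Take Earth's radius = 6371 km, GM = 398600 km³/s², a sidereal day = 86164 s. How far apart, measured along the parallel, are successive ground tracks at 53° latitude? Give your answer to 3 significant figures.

1860 km

Semi-major axis a = 6371 + 1270 = 7641 km. Period T = 2π√(a³/μ) = 2π√(7641³/398600) = 6647.2 s = 110.79 min.
Node shift per orbit = (6647.2/86164) × 360° = 27.77°.
Equatorial spacing = 27.77 × 111.2 km/° = 3088 km.
At 53° latitude, spacing = 3088 × cos(53°) = 1858 km.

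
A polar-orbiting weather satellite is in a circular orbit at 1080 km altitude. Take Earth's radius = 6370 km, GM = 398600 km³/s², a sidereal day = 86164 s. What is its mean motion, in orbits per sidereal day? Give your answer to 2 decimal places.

Semi-major axis a = 6370 + 1080 = 7450 km. Period T = 2π√(a³/μ) = 2π√(7450³/398600) = 6399.5 s = 106.66 min.
Orbits per sidereal day = 86164 / 6399.5 = 13.464.

13.46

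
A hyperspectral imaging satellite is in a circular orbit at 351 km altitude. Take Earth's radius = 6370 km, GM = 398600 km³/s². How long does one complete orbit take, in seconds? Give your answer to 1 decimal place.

5483.6 seconds

Semi-major axis a = 6370 + 351 = 6721 km. Period T = 2π√(a³/μ) = 2π√(6721³/398600) = 5483.6 s = 91.39 min.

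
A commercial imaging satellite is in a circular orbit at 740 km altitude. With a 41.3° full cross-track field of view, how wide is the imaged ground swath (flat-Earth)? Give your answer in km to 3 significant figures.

Half-angle = 41.3°/2 = 20.65°.
Swath width ≈ 2h·tan(θ/2) = 2 × 740 × tan(20.65°) = 557.8 km.

558 km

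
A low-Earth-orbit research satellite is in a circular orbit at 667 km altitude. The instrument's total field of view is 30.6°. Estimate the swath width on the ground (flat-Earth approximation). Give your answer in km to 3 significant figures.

365 km

Half-angle = 30.6°/2 = 15.3°.
Swath width ≈ 2h·tan(θ/2) = 2 × 667 × tan(15.3°) = 364.9 km.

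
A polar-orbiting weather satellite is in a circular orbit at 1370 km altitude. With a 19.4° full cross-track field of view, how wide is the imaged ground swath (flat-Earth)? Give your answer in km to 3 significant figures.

468 km

Half-angle = 19.4°/2 = 9.7°.
Swath width ≈ 2h·tan(θ/2) = 2 × 1370 × tan(9.7°) = 468.4 km.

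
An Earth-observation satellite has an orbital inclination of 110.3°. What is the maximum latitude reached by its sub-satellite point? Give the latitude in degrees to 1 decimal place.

Retrograde orbit: the ground track reaches ±(180° − i) = ±(180 − 110.3) = ±69.7°.

69.7°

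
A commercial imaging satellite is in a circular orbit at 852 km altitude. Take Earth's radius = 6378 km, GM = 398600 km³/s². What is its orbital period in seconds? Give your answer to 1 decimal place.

6118.1 seconds

Semi-major axis a = 6378 + 852 = 7230 km. Period T = 2π√(a³/μ) = 2π√(7230³/398600) = 6118.1 s = 101.97 min.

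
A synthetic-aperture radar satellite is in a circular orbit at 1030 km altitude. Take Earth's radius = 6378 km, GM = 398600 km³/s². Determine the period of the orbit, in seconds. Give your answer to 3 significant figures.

Semi-major axis a = 6378 + 1030 = 7408 km. Period T = 2π√(a³/μ) = 2π√(7408³/398600) = 6345.5 s = 105.76 min.

6350 seconds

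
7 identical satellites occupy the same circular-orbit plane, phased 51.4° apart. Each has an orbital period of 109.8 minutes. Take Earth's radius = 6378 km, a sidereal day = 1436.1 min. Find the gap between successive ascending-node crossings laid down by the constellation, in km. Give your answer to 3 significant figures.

T = 109.8 min = 6588.0 s.
Single-satellite node shift = (6588.0/86166) × 360° = 27.52°.
With 7 satellites evenly phased, successive equator crossings are 27.52/7 = 3.932° apart.
That is 3.932 × 111.3 = 438 km at the equator.

438 km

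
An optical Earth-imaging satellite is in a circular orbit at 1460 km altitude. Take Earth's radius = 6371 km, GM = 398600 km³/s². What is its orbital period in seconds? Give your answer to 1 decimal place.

6896.6 seconds

Semi-major axis a = 6371 + 1460 = 7831 km. Period T = 2π√(a³/μ) = 2π√(7831³/398600) = 6896.6 s = 114.94 min.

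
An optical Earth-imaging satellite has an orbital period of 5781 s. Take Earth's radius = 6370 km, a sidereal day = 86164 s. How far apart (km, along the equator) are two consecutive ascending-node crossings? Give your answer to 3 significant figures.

During one orbit Earth rotates (5781.0 / 86164) × 360° = 24.15°.
At the equator that is 24.15° × (2π·6370/360) km/° = 24.15 × 111.2 = 2685 km.

2690 km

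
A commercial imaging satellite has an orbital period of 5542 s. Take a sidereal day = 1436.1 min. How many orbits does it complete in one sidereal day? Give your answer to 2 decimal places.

15.55

Orbits per sidereal day = 86166 / 5542.0 = 15.548.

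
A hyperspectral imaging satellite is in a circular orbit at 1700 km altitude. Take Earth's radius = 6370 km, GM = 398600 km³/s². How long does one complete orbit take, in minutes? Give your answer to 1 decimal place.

Semi-major axis a = 6370 + 1700 = 8070 km. Period T = 2π√(a³/μ) = 2π√(8070³/398600) = 7214.8 s = 120.25 min.

120.2 min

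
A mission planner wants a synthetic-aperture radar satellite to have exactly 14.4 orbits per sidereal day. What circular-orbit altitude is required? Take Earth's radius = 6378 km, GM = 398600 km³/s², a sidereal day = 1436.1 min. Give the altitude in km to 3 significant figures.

Required period T = 86166 / 14.4 = 5983.8 s.
From T = 2π√(a³/μ): a = (μ T²/4π²)^(1/3) = (398600 × 5983.8² / 4π²)^(1/3) = 7124 km.
Altitude h = a − R = 7124 − 6378 = 746 km.

746 km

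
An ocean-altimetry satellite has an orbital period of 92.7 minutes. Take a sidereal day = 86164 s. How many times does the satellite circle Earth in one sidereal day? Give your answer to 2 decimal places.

15.49

T = 92.7 min = 5562.0 s.
Orbits per sidereal day = 86164 / 5562.0 = 15.492.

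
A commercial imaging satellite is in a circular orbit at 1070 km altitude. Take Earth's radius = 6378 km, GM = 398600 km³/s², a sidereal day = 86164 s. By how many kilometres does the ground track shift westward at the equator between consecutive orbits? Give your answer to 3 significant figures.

2980 km

Semi-major axis a = 6378 + 1070 = 7448 km. Period T = 2π√(a³/μ) = 2π√(7448³/398600) = 6396.9 s = 106.62 min.
During one orbit Earth rotates (6396.9 / 86164) × 360° = 26.73°.
At the equator that is 26.73° × (2π·6378/360) km/° = 26.73 × 111.3 = 2975 km.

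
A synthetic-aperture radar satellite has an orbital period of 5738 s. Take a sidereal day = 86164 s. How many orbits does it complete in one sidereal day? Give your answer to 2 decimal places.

Orbits per sidereal day = 86164 / 5738.0 = 15.016.

15.02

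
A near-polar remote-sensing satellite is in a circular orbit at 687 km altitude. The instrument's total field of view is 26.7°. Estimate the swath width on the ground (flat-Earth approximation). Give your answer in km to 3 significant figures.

326 km

Half-angle = 26.7°/2 = 13.35°.
Swath width ≈ 2h·tan(θ/2) = 2 × 687 × tan(13.35°) = 326.1 km.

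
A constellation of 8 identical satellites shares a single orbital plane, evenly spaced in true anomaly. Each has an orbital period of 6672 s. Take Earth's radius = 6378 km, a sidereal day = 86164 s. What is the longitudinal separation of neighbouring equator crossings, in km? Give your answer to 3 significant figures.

388 km

Single-satellite node shift = (6672.0/86164) × 360° = 27.88°.
With 8 satellites evenly phased, successive equator crossings are 27.88/8 = 3.485° apart.
That is 3.485 × 111.3 = 388 km at the equator.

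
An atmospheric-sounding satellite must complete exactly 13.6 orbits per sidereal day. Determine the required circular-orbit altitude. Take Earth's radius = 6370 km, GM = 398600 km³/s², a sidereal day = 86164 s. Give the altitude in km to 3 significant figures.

Required period T = 86164 / 13.6 = 6335.6 s.
From T = 2π√(a³/μ): a = (μ T²/4π²)^(1/3) = (398600 × 6335.6² / 4π²)^(1/3) = 7400 km.
Altitude h = a − R = 7400 − 6370 = 1030 km.

1030 km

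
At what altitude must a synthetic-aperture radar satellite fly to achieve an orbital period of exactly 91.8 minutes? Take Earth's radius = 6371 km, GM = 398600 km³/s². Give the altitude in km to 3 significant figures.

370 km

T = 91.8 min = 5508.0 s.
From T = 2π√(a³/μ): a = (μ T²/4π²)^(1/3) = (398600 × 5508.0² / 4π²)^(1/3) = 6741 km.
Altitude h = a − R = 6741 − 6371 = 370 km.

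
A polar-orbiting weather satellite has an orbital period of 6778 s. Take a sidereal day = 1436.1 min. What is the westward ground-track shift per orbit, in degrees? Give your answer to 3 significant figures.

During one orbit Earth rotates (6778.0 / 86166) × 360° = 28.32°.

28.3°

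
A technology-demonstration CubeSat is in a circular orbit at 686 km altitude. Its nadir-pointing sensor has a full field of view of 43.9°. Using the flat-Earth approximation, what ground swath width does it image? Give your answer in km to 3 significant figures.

Half-angle = 43.9°/2 = 21.95°.
Swath width ≈ 2h·tan(θ/2) = 2 × 686 × tan(21.95°) = 552.9 km.

553 km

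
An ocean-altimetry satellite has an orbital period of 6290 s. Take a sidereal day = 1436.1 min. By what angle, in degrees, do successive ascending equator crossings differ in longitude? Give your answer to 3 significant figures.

26.3°

During one orbit Earth rotates (6290.0 / 86166) × 360° = 26.28°.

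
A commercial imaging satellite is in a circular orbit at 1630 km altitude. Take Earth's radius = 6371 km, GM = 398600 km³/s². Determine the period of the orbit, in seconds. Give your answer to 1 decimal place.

7122.4 seconds

Semi-major axis a = 6371 + 1630 = 8001 km. Period T = 2π√(a³/μ) = 2π√(8001³/398600) = 7122.4 s = 118.71 min.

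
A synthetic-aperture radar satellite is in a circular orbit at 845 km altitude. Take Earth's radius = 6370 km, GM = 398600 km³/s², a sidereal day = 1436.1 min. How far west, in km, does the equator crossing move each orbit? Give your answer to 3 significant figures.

Semi-major axis a = 6370 + 845 = 7215 km. Period T = 2π√(a³/μ) = 2π√(7215³/398600) = 6099.1 s = 101.65 min.
During one orbit Earth rotates (6099.1 / 86166) × 360° = 25.48°.
At the equator that is 25.48° × (2π·6370/360) km/° = 25.48 × 111.2 = 2833 km.

2830 km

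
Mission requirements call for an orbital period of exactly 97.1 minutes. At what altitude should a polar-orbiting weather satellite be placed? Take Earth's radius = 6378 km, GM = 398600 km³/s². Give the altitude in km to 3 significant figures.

620 km

T = 97.1 min = 5826.0 s.
From T = 2π√(a³/μ): a = (μ T²/4π²)^(1/3) = (398600 × 5826.0² / 4π²)^(1/3) = 6998 km.
Altitude h = a − R = 6998 − 6378 = 620 km.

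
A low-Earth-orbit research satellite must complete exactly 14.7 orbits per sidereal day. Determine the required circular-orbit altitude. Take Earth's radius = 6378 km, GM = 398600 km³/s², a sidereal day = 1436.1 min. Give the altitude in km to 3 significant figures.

648 km

Required period T = 86166 / 14.7 = 5861.6 s.
From T = 2π√(a³/μ): a = (μ T²/4π²)^(1/3) = (398600 × 5861.6² / 4π²)^(1/3) = 7026 km.
Altitude h = a − R = 7026 − 6378 = 648 km.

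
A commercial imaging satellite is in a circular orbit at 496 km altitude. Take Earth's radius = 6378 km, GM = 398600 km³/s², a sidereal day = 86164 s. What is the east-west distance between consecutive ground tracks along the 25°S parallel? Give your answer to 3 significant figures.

Semi-major axis a = 6378 + 496 = 6874 km. Period T = 2π√(a³/μ) = 2π√(6874³/398600) = 5671.9 s = 94.53 min.
Node shift per orbit = (5671.9/86164) × 360° = 23.70°.
Equatorial spacing = 23.70 × 111.3 km/° = 2638 km.
At 25° latitude, spacing = 2638 × cos(25°) = 2391 km.

2390 km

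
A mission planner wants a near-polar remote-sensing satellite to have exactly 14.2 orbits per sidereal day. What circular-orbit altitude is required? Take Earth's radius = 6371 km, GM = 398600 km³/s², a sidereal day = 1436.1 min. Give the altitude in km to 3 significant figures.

Required period T = 86166 / 14.2 = 6068.0 s.
From T = 2π√(a³/μ): a = (μ T²/4π²)^(1/3) = (398600 × 6068.0² / 4π²)^(1/3) = 7190 km.
Altitude h = a − R = 7190 − 6371 = 819 km.

819 km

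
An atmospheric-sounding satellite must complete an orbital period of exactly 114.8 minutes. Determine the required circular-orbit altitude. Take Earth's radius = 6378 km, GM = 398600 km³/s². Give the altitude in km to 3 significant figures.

T = 114.8 min = 6888.0 s.
From T = 2π√(a³/μ): a = (μ T²/4π²)^(1/3) = (398600 × 6888.0² / 4π²)^(1/3) = 7824 km.
Altitude h = a − R = 7824 − 6378 = 1446 km.

1450 km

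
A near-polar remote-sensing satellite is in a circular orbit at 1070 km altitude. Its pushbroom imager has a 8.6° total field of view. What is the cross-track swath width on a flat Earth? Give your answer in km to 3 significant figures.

161 km

Half-angle = 8.6°/2 = 4.3°.
Swath width ≈ 2h·tan(θ/2) = 2 × 1070 × tan(4.3°) = 160.9 km.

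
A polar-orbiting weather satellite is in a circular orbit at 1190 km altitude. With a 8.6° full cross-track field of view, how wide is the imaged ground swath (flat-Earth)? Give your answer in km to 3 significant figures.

Half-angle = 8.6°/2 = 4.3°.
Swath width ≈ 2h·tan(θ/2) = 2 × 1190 × tan(4.3°) = 179.0 km.

179 km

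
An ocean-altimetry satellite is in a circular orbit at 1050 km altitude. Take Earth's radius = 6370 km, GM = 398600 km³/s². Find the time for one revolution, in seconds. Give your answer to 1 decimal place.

Semi-major axis a = 6370 + 1050 = 7420 km. Period T = 2π√(a³/μ) = 2π√(7420³/398600) = 6360.9 s = 106.01 min.

6360.9 seconds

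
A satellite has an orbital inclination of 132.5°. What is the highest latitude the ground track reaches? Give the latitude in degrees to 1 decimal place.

47.5°

Retrograde orbit: the ground track reaches ±(180° − i) = ±(180 − 132.5) = ±47.5°.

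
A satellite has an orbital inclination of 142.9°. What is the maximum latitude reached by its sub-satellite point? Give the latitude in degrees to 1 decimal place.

37.1°

Retrograde orbit: the ground track reaches ±(180° − i) = ±(180 − 142.9) = ±37.1°.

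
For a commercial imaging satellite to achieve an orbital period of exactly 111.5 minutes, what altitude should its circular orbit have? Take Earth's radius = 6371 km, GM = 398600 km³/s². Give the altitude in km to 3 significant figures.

T = 111.5 min = 6690.0 s.
From T = 2π√(a³/μ): a = (μ T²/4π²)^(1/3) = (398600 × 6690.0² / 4π²)^(1/3) = 7674 km.
Altitude h = a − R = 7674 − 6371 = 1303 km.

1300 km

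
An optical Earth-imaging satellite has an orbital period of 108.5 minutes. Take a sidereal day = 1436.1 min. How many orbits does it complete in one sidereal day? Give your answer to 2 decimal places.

T = 108.5 min = 6510.0 s.
Orbits per sidereal day = 86166 / 6510.0 = 13.236.

13.24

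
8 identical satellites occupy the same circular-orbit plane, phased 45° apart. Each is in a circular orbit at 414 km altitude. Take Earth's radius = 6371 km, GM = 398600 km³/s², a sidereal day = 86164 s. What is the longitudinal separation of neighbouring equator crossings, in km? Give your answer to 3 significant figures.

Semi-major axis a = 6371 + 414 = 6785 km. Period T = 2π√(a³/μ) = 2π√(6785³/398600) = 5562.1 s = 92.70 min.
Single-satellite node shift = (5562.1/86164) × 360° = 23.24°.
With 8 satellites evenly phased, successive equator crossings are 23.24/8 = 2.905° apart.
That is 2.905 × 111.2 = 323 km at the equator.

323 km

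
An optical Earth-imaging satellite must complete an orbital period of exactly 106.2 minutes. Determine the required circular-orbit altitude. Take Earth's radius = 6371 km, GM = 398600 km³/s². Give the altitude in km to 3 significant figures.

1060 km

T = 106.2 min = 6372.0 s.
From T = 2π√(a³/μ): a = (μ T²/4π²)^(1/3) = (398600 × 6372.0² / 4π²)^(1/3) = 7429 km.
Altitude h = a − R = 7429 − 6371 = 1058 km.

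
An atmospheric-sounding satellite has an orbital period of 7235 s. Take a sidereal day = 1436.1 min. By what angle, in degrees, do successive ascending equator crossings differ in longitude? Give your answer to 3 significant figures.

30.2°

During one orbit Earth rotates (7235.0 / 86166) × 360° = 30.23°.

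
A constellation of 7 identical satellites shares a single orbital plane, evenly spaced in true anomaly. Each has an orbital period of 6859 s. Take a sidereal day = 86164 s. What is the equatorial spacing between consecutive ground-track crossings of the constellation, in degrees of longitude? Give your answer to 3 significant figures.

Single-satellite node shift = (6859.0/86164) × 360° = 28.66°.
With 7 satellites evenly phased, successive equator crossings are 28.66/7 = 4.094° apart.

4.09°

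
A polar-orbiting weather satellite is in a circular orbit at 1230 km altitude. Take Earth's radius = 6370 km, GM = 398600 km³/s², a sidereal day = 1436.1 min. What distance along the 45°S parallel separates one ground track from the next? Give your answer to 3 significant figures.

2170 km

Semi-major axis a = 6370 + 1230 = 7600 km. Period T = 2π√(a³/μ) = 2π√(7600³/398600) = 6593.7 s = 109.90 min.
Node shift per orbit = (6593.7/86166) × 360° = 27.55°.
Equatorial spacing = 27.55 × 111.2 km/° = 3063 km.
At 45° latitude, spacing = 3063 × cos(45°) = 2166 km.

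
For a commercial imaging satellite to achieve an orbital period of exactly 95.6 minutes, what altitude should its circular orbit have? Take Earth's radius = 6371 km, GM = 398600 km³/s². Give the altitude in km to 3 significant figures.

T = 95.6 min = 5736.0 s.
From T = 2π√(a³/μ): a = (μ T²/4π²)^(1/3) = (398600 × 5736.0² / 4π²)^(1/3) = 6926 km.
Altitude h = a − R = 6926 − 6371 = 555 km.

555 km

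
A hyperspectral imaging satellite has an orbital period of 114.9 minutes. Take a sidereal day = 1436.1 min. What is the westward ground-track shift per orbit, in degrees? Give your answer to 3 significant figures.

T = 114.9 min = 6894.0 s.
During one orbit Earth rotates (6894.0 / 86166) × 360° = 28.80°.

28.8°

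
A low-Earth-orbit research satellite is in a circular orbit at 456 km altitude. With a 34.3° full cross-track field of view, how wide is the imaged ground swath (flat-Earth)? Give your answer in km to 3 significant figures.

Half-angle = 34.3°/2 = 17.15°.
Swath width ≈ 2h·tan(θ/2) = 2 × 456 × tan(17.15°) = 281.4 km.

281 km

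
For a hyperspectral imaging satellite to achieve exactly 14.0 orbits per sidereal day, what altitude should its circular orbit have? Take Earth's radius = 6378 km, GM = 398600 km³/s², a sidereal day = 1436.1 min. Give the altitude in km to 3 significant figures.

881 km

Required period T = 86166 / 14.0 = 6154.7 s.
From T = 2π√(a³/μ): a = (μ T²/4π²)^(1/3) = (398600 × 6154.7² / 4π²)^(1/3) = 7259 km.
Altitude h = a − R = 7259 − 6378 = 881 km.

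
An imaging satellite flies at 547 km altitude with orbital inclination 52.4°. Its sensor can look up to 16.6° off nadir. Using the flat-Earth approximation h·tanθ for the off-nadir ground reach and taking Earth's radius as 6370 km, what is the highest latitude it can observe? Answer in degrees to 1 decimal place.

For a prograde orbit the ground track reaches latitude ±i = ±52.4°.
Sensor half-swath on the ground ≈ 547·tan(16.6°) = 163 km = 1.47° of latitude.
Maximum observable latitude ≈ 52.4 + 1.47 = 53.9°.

53.9°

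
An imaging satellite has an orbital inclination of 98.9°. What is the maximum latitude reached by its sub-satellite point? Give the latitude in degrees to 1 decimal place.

Retrograde orbit: the ground track reaches ±(180° − i) = ±(180 − 98.9) = ±81.1°.

81.1°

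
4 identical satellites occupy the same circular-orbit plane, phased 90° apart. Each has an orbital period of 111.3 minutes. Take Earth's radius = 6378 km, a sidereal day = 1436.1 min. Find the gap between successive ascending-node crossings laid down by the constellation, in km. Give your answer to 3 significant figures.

T = 111.3 min = 6678.0 s.
Single-satellite node shift = (6678.0/86166) × 360° = 27.90°.
With 4 satellites evenly phased, successive equator crossings are 27.90/4 = 6.975° apart.
That is 6.975 × 111.3 = 776 km at the equator.

776 km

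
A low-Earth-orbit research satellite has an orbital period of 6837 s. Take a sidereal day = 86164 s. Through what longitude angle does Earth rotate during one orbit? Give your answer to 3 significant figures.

During one orbit Earth rotates (6837.0 / 86164) × 360° = 28.57°.

28.6°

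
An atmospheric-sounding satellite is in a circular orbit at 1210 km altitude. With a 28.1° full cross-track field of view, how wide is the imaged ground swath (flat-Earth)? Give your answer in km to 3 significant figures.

606 km

Half-angle = 28.1°/2 = 14.05°.
Swath width ≈ 2h·tan(θ/2) = 2 × 1210 × tan(14.05°) = 605.6 km.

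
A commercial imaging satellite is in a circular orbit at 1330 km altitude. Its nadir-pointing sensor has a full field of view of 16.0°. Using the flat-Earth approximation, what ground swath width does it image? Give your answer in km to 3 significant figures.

Half-angle = 16.0°/2 = 8°.
Swath width ≈ 2h·tan(θ/2) = 2 × 1330 × tan(8°) = 373.8 km.

374 km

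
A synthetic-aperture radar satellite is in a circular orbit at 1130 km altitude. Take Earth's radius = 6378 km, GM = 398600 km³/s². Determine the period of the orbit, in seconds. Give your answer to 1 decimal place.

6474.4 seconds

Semi-major axis a = 6378 + 1130 = 7508 km. Period T = 2π√(a³/μ) = 2π√(7508³/398600) = 6474.4 s = 107.91 min.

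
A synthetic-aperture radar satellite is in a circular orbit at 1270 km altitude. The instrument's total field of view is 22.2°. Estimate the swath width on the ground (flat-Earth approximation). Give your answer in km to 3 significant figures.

Half-angle = 22.2°/2 = 11.1°.
Swath width ≈ 2h·tan(θ/2) = 2 × 1270 × tan(11.1°) = 498.3 km.

498 km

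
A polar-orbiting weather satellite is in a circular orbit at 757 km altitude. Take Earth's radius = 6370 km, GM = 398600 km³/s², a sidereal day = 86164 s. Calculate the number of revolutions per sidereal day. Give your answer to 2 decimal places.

14.39

Semi-major axis a = 6370 + 757 = 7127 km. Period T = 2π√(a³/μ) = 2π√(7127³/398600) = 5987.9 s = 99.80 min.
Orbits per sidereal day = 86164 / 5987.9 = 14.390.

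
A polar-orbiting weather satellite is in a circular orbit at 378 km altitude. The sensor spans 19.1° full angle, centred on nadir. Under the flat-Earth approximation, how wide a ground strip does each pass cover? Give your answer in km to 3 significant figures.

127 km

Half-angle = 19.1°/2 = 9.55°.
Swath width ≈ 2h·tan(θ/2) = 2 × 378 × tan(9.55°) = 127.2 km.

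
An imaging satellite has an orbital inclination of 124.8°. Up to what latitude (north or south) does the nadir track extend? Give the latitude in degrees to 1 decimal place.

55.2°

Retrograde orbit: the ground track reaches ±(180° − i) = ±(180 − 124.8) = ±55.2°.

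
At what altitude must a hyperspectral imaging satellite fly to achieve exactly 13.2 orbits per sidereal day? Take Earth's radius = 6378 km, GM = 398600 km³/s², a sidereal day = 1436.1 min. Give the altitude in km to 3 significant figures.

Required period T = 86166 / 13.2 = 6527.7 s.
From T = 2π√(a³/μ): a = (μ T²/4π²)^(1/3) = (398600 × 6527.7² / 4π²)^(1/3) = 7549 km.
Altitude h = a − R = 7549 − 6378 = 1171 km.

1170 km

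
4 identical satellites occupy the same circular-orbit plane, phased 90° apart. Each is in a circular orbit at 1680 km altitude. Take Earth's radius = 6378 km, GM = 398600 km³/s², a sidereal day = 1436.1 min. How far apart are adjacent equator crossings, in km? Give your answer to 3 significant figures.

837 km

Semi-major axis a = 6378 + 1680 = 8058 km. Period T = 2π√(a³/μ) = 2π√(8058³/398600) = 7198.7 s = 119.98 min.
Single-satellite node shift = (7198.7/86166) × 360° = 30.08°.
With 4 satellites evenly phased, successive equator crossings are 30.08/4 = 7.519° apart.
That is 7.519 × 111.3 = 837 km at the equator.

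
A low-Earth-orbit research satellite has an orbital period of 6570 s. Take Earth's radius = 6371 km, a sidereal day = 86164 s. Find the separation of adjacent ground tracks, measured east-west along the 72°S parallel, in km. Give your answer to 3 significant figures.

943 km

Node shift per orbit = (6570.0/86164) × 360° = 27.45°.
Equatorial spacing = 27.45 × 111.2 km/° = 3052 km.
At 72° latitude, spacing = 3052 × cos(72°) = 943 km.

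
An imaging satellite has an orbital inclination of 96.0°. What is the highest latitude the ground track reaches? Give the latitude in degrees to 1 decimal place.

Retrograde orbit: the ground track reaches ±(180° − i) = ±(180 − 96.0) = ±84.0°.

84.0°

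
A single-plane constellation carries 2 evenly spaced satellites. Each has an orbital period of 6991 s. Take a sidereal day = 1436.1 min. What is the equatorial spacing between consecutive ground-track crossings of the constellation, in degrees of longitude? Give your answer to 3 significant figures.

Single-satellite node shift = (6991.0/86166) × 360° = 29.21°.
With 2 satellites evenly phased, successive equator crossings are 29.21/2 = 14.604° apart.

14.6°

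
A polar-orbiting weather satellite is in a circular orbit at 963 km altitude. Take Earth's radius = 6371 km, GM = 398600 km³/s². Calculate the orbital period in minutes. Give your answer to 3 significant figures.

104 min

Semi-major axis a = 6371 + 963 = 7334 km. Period T = 2π√(a³/μ) = 2π√(7334³/398600) = 6250.6 s = 104.18 min.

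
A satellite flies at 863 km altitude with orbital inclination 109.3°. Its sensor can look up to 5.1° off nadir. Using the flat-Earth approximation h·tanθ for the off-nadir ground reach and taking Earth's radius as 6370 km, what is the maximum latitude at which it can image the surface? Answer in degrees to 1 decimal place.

Retrograde orbit: the ground track reaches ±(180° − i) = ±(180 − 109.3) = ±70.7°.
Sensor half-swath on the ground ≈ 863·tan(5.1°) = 77 km = 0.69° of latitude.
Maximum observable latitude ≈ 70.7 + 0.69 = 71.4°.

71.4°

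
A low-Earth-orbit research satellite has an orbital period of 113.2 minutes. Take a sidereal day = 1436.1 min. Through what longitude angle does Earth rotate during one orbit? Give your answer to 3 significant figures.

28.4°

T = 113.2 min = 6792.0 s.
During one orbit Earth rotates (6792.0 / 86166) × 360° = 28.38°.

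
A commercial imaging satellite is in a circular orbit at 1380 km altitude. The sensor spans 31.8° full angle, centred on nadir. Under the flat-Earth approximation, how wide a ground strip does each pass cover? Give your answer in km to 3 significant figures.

786 km

Half-angle = 31.8°/2 = 15.9°.
Swath width ≈ 2h·tan(θ/2) = 2 × 1380 × tan(15.9°) = 786.2 km.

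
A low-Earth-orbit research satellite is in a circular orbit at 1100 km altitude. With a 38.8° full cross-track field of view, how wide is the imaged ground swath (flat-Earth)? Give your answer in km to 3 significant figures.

Half-angle = 38.8°/2 = 19.4°.
Swath width ≈ 2h·tan(θ/2) = 2 × 1100 × tan(19.4°) = 774.7 km.

775 km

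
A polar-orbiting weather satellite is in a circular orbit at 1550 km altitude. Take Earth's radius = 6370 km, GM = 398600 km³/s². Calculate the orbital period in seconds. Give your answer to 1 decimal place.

7014.5 seconds

Semi-major axis a = 6370 + 1550 = 7920 km. Period T = 2π√(a³/μ) = 2π√(7920³/398600) = 7014.5 s = 116.91 min.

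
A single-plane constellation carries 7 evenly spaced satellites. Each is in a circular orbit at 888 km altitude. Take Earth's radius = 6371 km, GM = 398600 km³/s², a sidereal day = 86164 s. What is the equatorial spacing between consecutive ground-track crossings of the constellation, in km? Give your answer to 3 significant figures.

Semi-major axis a = 6371 + 888 = 7259 km. Period T = 2π√(a³/μ) = 2π√(7259³/398600) = 6155.0 s = 102.58 min.
Single-satellite node shift = (6155.0/86164) × 360° = 25.72°.
With 7 satellites evenly phased, successive equator crossings are 25.72/7 = 3.674° apart.
That is 3.674 × 111.2 = 408 km at the equator.

408 km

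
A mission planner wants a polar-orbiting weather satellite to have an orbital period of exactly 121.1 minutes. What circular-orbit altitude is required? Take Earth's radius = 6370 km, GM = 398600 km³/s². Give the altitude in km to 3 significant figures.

1740 km

T = 121.1 min = 7266.0 s.
From T = 2π√(a³/μ): a = (μ T²/4π²)^(1/3) = (398600 × 7266.0² / 4π²)^(1/3) = 8108 km.
Altitude h = a − R = 8108 − 6370 = 1738 km.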